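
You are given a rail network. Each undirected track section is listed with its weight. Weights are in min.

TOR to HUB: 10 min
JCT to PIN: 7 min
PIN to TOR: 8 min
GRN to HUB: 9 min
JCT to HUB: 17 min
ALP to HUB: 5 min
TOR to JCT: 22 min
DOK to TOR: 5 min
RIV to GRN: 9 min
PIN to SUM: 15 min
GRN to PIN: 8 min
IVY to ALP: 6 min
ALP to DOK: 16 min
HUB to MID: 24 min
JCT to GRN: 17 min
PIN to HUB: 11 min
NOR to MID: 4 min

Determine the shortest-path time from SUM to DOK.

Shortest distances from SUM:
SUM: 0
PIN: 15  (via SUM)
JCT: 22  (via PIN)
TOR: 23  (via PIN)
GRN: 23  (via PIN)
HUB: 26  (via PIN)
DOK: 28  (via TOR)
Shortest route: SUM–PIN–TOR–DOK = 28 min.

28 min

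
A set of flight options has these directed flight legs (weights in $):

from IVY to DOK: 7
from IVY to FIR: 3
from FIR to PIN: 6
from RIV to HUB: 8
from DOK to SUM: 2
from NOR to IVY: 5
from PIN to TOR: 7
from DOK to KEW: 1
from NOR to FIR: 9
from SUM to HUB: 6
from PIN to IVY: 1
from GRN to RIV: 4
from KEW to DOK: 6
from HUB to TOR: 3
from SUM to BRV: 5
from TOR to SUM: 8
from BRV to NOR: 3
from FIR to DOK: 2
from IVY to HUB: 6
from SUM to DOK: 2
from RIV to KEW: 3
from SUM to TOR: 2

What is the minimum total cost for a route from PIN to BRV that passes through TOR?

$20

Best PIN to TOR: PIN → TOR costing 7
Shortest TOR→BRV: TOR → SUM → BRV = 13
Total via TOR: 7 + 13 = $20.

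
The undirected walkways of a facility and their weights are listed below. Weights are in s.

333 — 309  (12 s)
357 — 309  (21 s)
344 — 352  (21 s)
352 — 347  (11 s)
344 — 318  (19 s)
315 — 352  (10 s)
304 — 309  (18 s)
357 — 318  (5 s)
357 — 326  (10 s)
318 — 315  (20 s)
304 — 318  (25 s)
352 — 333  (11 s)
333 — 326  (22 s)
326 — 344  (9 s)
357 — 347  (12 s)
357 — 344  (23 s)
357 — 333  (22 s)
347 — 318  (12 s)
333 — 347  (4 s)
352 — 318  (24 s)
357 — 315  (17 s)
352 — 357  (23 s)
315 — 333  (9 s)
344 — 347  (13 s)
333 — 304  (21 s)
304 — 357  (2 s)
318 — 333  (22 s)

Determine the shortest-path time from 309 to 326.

Running Dijkstra from 309:
309: 0
333: 12  (via 309)
347: 16  (via 333)
304: 18  (via 309)
357: 20  (via 304)
315: 21  (via 333)
352: 23  (via 333)
318: 25  (via 357)
344: 29  (via 347)
326: 30  (via 357)
Shortest route: 309 → 304 → 357 → 326 = 30 s.

30 s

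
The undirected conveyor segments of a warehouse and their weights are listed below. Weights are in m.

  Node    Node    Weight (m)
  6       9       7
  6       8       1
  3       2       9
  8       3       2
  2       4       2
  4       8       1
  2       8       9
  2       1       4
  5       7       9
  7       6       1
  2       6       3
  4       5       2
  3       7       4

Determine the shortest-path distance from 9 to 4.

9 m

Candidate routes:
9–6–2–4: 7+3+2 = 12
9–6–8–4: 7+1+1 = 9
9–6–7–3–8–4: 7+1+4+2+1 = 15
The minimum is 9 m via 9–6–8–4.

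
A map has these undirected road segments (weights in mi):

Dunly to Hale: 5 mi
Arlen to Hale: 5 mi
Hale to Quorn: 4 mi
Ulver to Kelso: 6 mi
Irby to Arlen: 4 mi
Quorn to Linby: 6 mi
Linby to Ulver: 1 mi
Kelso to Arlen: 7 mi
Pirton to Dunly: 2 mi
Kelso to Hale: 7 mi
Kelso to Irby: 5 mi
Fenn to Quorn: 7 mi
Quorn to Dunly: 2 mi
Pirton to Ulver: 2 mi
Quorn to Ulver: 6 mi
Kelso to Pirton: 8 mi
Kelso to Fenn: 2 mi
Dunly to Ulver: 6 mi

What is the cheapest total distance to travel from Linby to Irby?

Compare a few routes:
Linby–Ulver–Kelso–Arlen–Irby: 1+6+7+4 = 18
Linby–Ulver–Kelso–Irby: 1+6+5 = 12
Linby–Ulver–Pirton–Kelso–Irby: 1+2+8+5 = 16
The minimum is 12 mi via Linby–Ulver–Kelso–Irby.

12 mi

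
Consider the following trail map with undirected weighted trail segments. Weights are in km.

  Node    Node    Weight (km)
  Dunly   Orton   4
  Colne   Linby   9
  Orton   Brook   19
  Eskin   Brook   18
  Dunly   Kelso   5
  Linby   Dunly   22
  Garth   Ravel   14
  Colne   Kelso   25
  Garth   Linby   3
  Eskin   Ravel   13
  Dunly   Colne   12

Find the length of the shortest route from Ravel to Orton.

Running Dijkstra from Ravel:
Ravel: 0
Eskin: 13  (via Ravel)
Garth: 14  (via Ravel)
Linby: 17  (via Garth)
Colne: 26  (via Linby)
Brook: 31  (via Eskin)
Dunly: 38  (via Colne)
Orton: 42  (via Dunly)
Shortest route: Ravel–Garth–Linby–Colne–Dunly–Orton = 42 km.

42 km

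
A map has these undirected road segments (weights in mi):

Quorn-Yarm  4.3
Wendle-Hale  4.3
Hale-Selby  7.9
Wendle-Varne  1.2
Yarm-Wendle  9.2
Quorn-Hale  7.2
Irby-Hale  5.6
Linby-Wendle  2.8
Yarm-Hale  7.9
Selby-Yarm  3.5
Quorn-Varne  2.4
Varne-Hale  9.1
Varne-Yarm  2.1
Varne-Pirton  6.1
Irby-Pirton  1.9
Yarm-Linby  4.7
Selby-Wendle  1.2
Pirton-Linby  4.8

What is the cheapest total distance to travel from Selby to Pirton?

Running Dijkstra from Selby:
Selby: 0
Wendle: 1.2  (via Selby)
Varne: 2.4  (via Wendle)
Yarm: 3.5  (via Selby)
Linby: 4  (via Wendle)
Quorn: 4.8  (via Varne)
Hale: 5.5  (via Wendle)
Pirton: 8.5  (via Varne)
Shortest route: Selby–Wendle–Varne–Pirton = 8.5 mi.

8.5 mi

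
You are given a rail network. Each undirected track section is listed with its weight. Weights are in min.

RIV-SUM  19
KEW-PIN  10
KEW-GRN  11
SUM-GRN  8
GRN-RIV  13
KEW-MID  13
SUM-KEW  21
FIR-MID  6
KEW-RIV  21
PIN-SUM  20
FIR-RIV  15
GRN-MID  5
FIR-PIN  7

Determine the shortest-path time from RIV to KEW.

21 min

Settle nodes by increasing distance from RIV:
RIV: 0
GRN: 13  (via RIV)
FIR: 15  (via RIV)
MID: 18  (via GRN)
SUM: 19  (via RIV)
KEW: 21  (via RIV)
Shortest route: RIV → KEW = 21 min.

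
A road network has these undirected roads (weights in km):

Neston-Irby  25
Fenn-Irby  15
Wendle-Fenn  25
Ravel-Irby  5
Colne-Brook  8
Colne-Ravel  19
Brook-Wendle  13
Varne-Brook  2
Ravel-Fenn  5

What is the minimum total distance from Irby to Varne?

Candidate routes:
Irby → Ravel → Colne → Brook → Varne: 5+19+8+2 = 34
Irby → Fenn → Ravel → Colne → Brook → Varne: 15+5+19+8+2 = 49
Cheapest is Irby → Ravel → Colne → Brook → Varne at 34 km.

34 km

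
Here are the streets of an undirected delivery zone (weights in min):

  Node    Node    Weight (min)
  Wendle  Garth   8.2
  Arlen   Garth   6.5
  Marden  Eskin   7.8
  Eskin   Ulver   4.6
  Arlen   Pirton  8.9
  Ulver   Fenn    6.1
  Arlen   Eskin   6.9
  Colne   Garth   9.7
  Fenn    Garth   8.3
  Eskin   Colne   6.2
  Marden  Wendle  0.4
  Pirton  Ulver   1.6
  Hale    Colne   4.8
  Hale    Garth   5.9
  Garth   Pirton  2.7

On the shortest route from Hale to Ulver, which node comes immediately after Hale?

Candidate routes:
Hale - Colne - Garth - Pirton - Ulver: 4.8+9.7+2.7+1.6 = 18.8
Hale - Garth - Pirton - Ulver: 5.9+2.7+1.6 = 10.2
Hale - Colne - Eskin - Ulver: 4.8+6.2+4.6 = 15.6
Cheapest is Hale - Garth - Pirton - Ulver at 10.2 min.
So from Hale the first move is to Garth.

Garth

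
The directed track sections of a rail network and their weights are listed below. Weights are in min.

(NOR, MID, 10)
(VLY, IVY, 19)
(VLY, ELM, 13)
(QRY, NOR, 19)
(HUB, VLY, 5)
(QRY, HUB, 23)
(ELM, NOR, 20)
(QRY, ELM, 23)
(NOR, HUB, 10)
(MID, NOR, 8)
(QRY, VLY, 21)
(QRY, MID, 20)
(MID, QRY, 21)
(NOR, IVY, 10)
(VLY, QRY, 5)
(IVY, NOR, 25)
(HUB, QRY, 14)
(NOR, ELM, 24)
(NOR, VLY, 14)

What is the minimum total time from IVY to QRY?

44 min

Enumerating some paths:
IVY → NOR → HUB → VLY → QRY: 25+10+5+5 = 45
IVY → NOR → HUB → QRY: 25+10+14 = 49
IVY → NOR → MID → QRY: 25+10+21 = 56
IVY → NOR → VLY → QRY: 25+14+5 = 44
The minimum is 44 min via IVY → NOR → VLY → QRY.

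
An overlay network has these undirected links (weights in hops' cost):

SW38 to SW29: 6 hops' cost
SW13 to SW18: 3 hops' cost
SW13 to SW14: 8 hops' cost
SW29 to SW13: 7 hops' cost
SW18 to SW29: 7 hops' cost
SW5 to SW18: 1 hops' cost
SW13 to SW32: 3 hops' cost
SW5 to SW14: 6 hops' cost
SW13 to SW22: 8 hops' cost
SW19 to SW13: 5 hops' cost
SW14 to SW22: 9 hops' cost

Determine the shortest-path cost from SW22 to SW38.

Compare a few routes:
SW22 - SW13 - SW18 - SW29 - SW38: 8+3+7+6 = 24
SW22 - SW14 - SW5 - SW18 - SW29 - SW38: 9+6+1+7+6 = 29
SW22 - SW13 - SW29 - SW38: 8+7+6 = 21
Cheapest is SW22 - SW13 - SW29 - SW38 at 21 hops' cost.

21 hops' cost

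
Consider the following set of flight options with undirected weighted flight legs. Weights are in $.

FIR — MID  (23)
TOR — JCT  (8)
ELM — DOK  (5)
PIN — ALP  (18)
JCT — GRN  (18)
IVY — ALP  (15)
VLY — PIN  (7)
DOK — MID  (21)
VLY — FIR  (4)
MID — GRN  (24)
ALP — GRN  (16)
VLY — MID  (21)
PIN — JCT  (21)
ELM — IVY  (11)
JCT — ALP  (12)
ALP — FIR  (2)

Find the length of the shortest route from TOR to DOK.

$51

Settle nodes by increasing distance from TOR:
TOR: 0
JCT: 8  (via TOR)
ALP: 20  (via JCT)
FIR: 22  (via ALP)
VLY: 26  (via FIR)
GRN: 26  (via JCT)
PIN: 29  (via JCT)
IVY: 35  (via ALP)
MID: 45  (via FIR)
ELM: 46  (via IVY)
DOK: 51  (via ELM)
Shortest route: TOR → JCT → ALP → IVY → ELM → DOK = $51.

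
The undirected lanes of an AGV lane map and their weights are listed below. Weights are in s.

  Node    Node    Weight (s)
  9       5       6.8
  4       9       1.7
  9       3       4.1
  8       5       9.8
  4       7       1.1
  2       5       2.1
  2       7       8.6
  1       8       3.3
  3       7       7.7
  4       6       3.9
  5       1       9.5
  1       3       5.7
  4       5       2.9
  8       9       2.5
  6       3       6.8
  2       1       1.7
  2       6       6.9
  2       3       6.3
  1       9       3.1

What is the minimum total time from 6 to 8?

Enumerating some paths:
6 → 2 → 1 → 8: 6.9+1.7+3.3 = 11.9
6 → 4 → 9 → 8: 3.9+1.7+2.5 = 8.1
6 → 4 → 9 → 1 → 8: 3.9+1.7+3.1+3.3 = 12
The minimum is 8.1 s via 6 → 4 → 9 → 8.

8.1 s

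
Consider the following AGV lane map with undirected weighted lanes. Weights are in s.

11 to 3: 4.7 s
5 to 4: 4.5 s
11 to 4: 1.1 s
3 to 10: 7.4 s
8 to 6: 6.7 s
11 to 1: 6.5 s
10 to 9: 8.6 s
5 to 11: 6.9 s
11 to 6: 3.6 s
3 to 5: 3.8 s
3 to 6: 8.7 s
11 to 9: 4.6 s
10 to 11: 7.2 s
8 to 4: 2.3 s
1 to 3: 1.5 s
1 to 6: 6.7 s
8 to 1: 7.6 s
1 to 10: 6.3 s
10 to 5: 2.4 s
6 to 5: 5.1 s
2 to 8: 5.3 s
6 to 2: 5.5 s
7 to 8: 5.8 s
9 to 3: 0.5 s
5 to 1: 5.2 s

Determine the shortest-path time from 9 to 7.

Shortest distances from 9:
9: 0
3: 0.5  (via 9)
1: 2  (via 3)
5: 4.3  (via 3)
11: 4.6  (via 9)
4: 5.7  (via 11)
10: 6.7  (via 5)
8: 8  (via 4)
6: 8.2  (via 11)
2: 13.3  (via 8)
7: 13.8  (via 8)
Shortest route: 9 → 11 → 4 → 8 → 7 = 13.8 s.

13.8 s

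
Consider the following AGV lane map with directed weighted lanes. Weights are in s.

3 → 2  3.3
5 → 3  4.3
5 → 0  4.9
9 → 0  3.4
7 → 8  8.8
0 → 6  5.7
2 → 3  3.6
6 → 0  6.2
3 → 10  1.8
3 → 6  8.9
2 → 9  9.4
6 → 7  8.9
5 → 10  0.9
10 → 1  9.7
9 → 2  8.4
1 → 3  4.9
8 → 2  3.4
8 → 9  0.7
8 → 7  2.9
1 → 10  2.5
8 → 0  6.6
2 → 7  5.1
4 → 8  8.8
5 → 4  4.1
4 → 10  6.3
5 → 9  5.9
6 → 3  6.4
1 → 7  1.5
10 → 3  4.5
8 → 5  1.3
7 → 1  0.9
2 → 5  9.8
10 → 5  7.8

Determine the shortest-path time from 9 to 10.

Shortest distances from 9:
9: 0
0: 3.4  (via 9)
2: 8.4  (via 9)
6: 9.1  (via 0)
3: 12  (via 2)
7: 13.5  (via 2)
10: 13.8  (via 3)
Shortest route: 9–2–3–10 = 13.8 s.

13.8 s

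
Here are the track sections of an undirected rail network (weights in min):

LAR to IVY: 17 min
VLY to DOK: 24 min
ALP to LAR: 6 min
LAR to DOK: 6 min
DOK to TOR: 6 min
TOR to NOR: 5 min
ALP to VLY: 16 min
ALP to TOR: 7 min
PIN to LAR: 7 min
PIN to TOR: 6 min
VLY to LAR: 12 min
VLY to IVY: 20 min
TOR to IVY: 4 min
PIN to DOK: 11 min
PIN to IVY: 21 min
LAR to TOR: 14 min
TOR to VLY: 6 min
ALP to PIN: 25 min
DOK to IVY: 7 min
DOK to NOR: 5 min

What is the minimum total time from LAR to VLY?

12 min

Enumerating some paths:
LAR → VLY: 12 = 12
LAR → DOK → TOR → VLY: 6+6+6 = 18
LAR → ALP → TOR → VLY: 6+7+6 = 19
Cheapest is LAR → VLY at 12 min.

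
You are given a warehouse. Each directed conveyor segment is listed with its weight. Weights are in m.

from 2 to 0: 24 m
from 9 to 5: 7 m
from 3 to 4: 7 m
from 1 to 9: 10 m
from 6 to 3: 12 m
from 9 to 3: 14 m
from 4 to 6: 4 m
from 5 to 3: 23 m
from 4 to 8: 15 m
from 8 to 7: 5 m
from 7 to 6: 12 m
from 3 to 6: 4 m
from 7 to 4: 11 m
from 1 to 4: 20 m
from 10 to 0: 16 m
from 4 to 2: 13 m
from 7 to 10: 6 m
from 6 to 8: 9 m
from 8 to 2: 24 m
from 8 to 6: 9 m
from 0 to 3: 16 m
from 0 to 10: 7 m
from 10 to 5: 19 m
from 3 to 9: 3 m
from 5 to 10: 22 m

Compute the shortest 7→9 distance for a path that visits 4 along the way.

Shortest 7→4: 7 → 4 = 11
Best 4 to 9: 4 → 6 → 3 → 9 costing 19
Total via 4: 11 + 19 = 30 m.

30 m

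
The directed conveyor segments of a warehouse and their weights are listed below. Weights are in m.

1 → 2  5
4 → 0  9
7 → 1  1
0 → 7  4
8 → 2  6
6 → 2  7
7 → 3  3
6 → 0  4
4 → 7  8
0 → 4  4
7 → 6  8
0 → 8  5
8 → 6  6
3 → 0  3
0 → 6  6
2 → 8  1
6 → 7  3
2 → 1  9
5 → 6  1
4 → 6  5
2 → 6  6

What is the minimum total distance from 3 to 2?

13 m

Settle nodes by increasing distance from 3:
3: 0
0: 3  (via 3)
4: 7  (via 0)
7: 7  (via 0)
1: 8  (via 7)
8: 8  (via 0)
6: 9  (via 0)
2: 13  (via 1)
Shortest route: 3–0–7–1–2 = 13 m.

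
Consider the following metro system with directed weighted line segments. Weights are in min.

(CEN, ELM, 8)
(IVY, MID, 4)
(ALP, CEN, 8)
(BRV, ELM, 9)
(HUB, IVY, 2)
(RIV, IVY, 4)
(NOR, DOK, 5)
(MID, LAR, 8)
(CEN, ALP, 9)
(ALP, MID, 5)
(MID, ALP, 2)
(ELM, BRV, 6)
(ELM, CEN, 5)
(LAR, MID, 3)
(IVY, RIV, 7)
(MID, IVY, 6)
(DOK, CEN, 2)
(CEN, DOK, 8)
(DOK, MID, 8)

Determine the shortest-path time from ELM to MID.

19 min

Settle nodes by increasing distance from ELM:
ELM: 0
CEN: 5  (via ELM)
BRV: 6  (via ELM)
DOK: 13  (via CEN)
ALP: 14  (via CEN)
MID: 19  (via ALP)
Shortest route: ELM–CEN–ALP–MID = 19 min.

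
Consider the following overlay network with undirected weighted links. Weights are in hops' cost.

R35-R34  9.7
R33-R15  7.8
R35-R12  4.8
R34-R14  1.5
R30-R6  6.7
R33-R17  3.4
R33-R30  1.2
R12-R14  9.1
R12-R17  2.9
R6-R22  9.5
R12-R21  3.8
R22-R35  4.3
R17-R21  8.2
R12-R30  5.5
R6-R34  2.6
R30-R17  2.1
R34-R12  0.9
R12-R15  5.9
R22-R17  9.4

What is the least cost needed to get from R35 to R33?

11 hops' cost

Running Dijkstra from R35:
R35: 0
R22: 4.3  (via R35)
R12: 4.8  (via R35)
R34: 5.7  (via R12)
R14: 7.2  (via R34)
R17: 7.7  (via R12)
R6: 8.3  (via R34)
R21: 8.6  (via R12)
R30: 9.8  (via R17)
R15: 10.7  (via R12)
R33: 11  (via R30)
Shortest route: R35–R12–R17–R30–R33 = 11 hops' cost.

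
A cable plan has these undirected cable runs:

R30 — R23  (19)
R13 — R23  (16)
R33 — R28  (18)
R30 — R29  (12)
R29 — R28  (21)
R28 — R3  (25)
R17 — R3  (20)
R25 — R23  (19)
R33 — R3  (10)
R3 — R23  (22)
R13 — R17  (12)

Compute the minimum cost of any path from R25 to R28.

Settle nodes by increasing distance from R25:
R25: 0
R23: 19  (via R25)
R13: 35  (via R23)
R30: 38  (via R23)
R3: 41  (via R23)
R17: 47  (via R13)
R29: 50  (via R30)
R33: 51  (via R3)
R28: 66  (via R3)
Shortest route: R25 → R23 → R3 → R28 = 66.

66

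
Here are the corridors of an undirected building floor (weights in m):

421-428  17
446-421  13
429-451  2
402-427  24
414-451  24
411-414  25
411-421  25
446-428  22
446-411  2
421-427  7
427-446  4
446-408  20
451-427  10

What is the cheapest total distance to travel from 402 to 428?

Running Dijkstra from 402:
402: 0
427: 24  (via 402)
446: 28  (via 427)
411: 30  (via 446)
421: 31  (via 427)
451: 34  (via 427)
429: 36  (via 451)
428: 48  (via 421)
Shortest route: 402 → 427 → 421 → 428 = 48 m.

48 m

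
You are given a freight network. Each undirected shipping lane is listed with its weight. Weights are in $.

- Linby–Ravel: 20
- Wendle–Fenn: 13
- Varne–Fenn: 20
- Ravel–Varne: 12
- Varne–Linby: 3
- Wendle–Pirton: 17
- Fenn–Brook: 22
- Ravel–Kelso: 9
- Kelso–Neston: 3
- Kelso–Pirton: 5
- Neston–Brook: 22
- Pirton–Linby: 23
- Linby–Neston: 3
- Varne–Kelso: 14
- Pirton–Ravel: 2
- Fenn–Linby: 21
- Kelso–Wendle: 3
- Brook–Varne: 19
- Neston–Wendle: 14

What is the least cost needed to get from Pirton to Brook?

$30

Shortest distances from Pirton:
Pirton: 0
Ravel: 2  (via Pirton)
Kelso: 5  (via Pirton)
Neston: 8  (via Kelso)
Wendle: 8  (via Kelso)
Linby: 11  (via Neston)
Varne: 14  (via Ravel)
Fenn: 21  (via Wendle)
Brook: 30  (via Neston)
Shortest route: Pirton → Kelso → Neston → Brook = $30.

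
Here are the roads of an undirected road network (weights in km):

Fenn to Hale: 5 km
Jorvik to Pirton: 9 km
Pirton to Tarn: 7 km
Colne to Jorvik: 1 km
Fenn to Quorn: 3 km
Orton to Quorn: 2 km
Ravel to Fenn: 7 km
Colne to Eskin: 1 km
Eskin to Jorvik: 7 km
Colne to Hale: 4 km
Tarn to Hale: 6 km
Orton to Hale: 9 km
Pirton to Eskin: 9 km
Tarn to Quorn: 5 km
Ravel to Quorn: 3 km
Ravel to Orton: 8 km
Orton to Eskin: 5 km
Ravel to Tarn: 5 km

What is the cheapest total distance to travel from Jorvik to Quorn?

Running Dijkstra from Jorvik:
Jorvik: 0
Colne: 1  (via Jorvik)
Eskin: 2  (via Colne)
Hale: 5  (via Colne)
Orton: 7  (via Eskin)
Quorn: 9  (via Orton)
Shortest route: Jorvik → Colne → Eskin → Orton → Quorn = 9 km.

9 km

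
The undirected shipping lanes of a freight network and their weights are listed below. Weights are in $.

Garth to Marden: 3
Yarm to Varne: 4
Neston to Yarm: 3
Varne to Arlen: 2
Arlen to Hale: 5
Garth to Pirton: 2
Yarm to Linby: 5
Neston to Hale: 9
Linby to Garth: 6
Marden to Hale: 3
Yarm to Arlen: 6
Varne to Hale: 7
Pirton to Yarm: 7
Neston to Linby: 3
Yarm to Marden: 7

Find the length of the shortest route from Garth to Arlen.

$11

Running Dijkstra from Garth:
Garth: 0
Pirton: 2  (via Garth)
Marden: 3  (via Garth)
Hale: 6  (via Marden)
Linby: 6  (via Garth)
Yarm: 9  (via Pirton)
Neston: 9  (via Linby)
Arlen: 11  (via Hale)
Shortest route: Garth–Marden–Hale–Arlen = $11.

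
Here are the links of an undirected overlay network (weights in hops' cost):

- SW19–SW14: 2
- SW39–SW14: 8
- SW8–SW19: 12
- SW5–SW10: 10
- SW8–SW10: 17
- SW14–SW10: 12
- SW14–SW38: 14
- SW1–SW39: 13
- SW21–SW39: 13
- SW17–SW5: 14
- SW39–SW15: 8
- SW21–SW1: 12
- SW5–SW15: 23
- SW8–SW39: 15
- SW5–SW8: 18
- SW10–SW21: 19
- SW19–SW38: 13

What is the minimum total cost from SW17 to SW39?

44 hops' cost

Enumerating some paths:
SW17 → SW5 → SW15 → SW39: 14+23+8 = 45
SW17 → SW5 → SW10 → SW14 → SW39: 14+10+12+8 = 44
Cheapest is SW17 → SW5 → SW10 → SW14 → SW39 at 44 hops' cost.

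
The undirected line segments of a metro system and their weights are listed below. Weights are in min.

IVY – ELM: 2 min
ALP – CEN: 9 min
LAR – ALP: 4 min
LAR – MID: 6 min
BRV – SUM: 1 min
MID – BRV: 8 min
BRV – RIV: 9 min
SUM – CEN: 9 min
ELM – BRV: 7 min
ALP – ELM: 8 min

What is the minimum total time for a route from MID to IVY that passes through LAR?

20 min

Best MID to LAR: MID → LAR costing 6
Shortest LAR→IVY: LAR → ALP → ELM → IVY = 14
Total via LAR: 6 + 14 = 20 min.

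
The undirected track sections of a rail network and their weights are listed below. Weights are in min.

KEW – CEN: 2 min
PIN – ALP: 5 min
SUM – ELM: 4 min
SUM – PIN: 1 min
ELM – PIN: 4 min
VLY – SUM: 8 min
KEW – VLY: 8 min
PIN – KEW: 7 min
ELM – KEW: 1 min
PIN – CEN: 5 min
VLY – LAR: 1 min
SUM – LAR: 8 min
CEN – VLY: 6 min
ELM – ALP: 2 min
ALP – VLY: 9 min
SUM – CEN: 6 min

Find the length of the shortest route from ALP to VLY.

Shortest distances from ALP:
ALP: 0
ELM: 2  (via ALP)
KEW: 3  (via ELM)
PIN: 5  (via ALP)
CEN: 5  (via KEW)
SUM: 6  (via ELM)
VLY: 9  (via ALP)
Shortest route: ALP–VLY = 9 min.

9 min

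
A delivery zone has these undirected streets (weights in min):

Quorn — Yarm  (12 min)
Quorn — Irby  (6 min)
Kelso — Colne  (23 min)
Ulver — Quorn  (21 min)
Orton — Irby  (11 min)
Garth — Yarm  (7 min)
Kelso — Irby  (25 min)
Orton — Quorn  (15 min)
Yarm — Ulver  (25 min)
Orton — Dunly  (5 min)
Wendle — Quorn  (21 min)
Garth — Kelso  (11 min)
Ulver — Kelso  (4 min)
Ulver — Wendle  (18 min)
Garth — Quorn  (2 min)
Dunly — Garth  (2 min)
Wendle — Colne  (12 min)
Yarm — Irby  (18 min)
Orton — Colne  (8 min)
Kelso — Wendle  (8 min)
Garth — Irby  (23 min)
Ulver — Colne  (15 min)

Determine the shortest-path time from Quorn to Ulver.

Running Dijkstra from Quorn:
Quorn: 0
Garth: 2  (via Quorn)
Dunly: 4  (via Garth)
Irby: 6  (via Quorn)
Orton: 9  (via Dunly)
Yarm: 9  (via Garth)
Kelso: 13  (via Garth)
Ulver: 17  (via Kelso)
Shortest route: Quorn → Garth → Kelso → Ulver = 17 min.

17 min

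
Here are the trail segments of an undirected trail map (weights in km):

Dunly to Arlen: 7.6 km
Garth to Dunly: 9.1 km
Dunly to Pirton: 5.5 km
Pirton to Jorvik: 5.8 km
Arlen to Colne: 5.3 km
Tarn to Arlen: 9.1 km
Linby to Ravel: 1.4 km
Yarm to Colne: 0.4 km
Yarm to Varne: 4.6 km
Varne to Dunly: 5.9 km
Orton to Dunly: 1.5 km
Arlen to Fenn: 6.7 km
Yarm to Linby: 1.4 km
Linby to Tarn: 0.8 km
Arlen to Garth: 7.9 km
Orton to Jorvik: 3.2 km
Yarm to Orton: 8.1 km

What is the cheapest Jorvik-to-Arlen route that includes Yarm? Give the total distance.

17 km

Shortest Jorvik→Yarm: Jorvik–Orton–Yarm = 11.3
Shortest Yarm→Arlen: Yarm–Colne–Arlen = 5.7
Total via Yarm: 11.3 + 5.7 = 17 km.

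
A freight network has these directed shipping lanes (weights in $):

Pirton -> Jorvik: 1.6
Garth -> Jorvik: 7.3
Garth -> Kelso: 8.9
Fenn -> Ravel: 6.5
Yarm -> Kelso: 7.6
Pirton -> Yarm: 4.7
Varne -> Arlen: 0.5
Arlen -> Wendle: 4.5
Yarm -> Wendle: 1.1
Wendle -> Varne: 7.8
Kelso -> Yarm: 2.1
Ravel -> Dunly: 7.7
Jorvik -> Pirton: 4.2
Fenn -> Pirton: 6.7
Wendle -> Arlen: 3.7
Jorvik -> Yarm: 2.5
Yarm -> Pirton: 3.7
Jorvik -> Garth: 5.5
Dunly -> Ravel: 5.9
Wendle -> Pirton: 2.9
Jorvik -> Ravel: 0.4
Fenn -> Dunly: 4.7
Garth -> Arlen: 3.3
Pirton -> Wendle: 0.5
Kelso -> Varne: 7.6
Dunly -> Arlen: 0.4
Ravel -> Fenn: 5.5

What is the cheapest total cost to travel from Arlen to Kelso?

$19.1

Settle nodes by increasing distance from Arlen:
Arlen: 0
Wendle: 4.5  (via Arlen)
Pirton: 7.4  (via Wendle)
Jorvik: 9  (via Pirton)
Ravel: 9.4  (via Jorvik)
Yarm: 11.5  (via Jorvik)
Varne: 12.3  (via Wendle)
Garth: 14.5  (via Jorvik)
Fenn: 14.9  (via Ravel)
Dunly: 17.1  (via Ravel)
Kelso: 19.1  (via Yarm)
Shortest route: Arlen → Wendle → Pirton → Jorvik → Yarm → Kelso = $19.1.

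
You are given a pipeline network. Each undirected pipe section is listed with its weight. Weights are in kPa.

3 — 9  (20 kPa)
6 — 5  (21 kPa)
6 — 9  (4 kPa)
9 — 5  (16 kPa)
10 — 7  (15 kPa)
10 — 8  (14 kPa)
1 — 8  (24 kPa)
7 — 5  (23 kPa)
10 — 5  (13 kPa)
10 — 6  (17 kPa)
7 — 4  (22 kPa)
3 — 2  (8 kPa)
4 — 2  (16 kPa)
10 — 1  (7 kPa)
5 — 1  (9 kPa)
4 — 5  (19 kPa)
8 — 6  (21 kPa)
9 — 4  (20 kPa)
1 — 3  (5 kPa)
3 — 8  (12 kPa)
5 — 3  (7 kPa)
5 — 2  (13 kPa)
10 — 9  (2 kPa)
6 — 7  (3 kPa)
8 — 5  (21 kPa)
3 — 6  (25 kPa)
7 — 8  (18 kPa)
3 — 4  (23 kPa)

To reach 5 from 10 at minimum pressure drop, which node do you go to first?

5

Candidate routes:
10 → 1 → 3 → 5: 7+5+7 = 19
10 → 5: 13 = 13
10 → 9 → 5: 2+16 = 18
10 → 1 → 5: 7+9 = 16
Cheapest is 10 → 5 at 13 kPa.
So from 10 the first move is to 5.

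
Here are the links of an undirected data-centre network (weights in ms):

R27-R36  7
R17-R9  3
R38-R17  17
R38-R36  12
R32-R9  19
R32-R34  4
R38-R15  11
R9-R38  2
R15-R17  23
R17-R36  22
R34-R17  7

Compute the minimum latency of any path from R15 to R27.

Running Dijkstra from R15:
R15: 0
R38: 11  (via R15)
R9: 13  (via R38)
R17: 16  (via R9)
R36: 23  (via R38)
R34: 23  (via R17)
R32: 27  (via R34)
R27: 30  (via R36)
Shortest route: R15 → R38 → R36 → R27 = 30 ms.

30 ms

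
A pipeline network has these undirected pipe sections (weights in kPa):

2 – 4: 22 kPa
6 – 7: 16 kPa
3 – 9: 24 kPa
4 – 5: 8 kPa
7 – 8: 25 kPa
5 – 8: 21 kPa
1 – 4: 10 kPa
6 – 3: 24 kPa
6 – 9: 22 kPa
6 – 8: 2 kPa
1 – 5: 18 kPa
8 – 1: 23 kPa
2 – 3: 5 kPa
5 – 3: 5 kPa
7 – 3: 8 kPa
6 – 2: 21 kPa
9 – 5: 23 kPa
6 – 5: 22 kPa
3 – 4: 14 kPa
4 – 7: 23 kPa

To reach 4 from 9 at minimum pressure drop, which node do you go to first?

5

Enumerating some paths:
9 - 3 - 4: 24+14 = 38
9 - 3 - 5 - 4: 24+5+8 = 37
9 - 5 - 4: 23+8 = 31
The minimum is 31 kPa via 9 - 5 - 4.
So from 9 the first move is to 5.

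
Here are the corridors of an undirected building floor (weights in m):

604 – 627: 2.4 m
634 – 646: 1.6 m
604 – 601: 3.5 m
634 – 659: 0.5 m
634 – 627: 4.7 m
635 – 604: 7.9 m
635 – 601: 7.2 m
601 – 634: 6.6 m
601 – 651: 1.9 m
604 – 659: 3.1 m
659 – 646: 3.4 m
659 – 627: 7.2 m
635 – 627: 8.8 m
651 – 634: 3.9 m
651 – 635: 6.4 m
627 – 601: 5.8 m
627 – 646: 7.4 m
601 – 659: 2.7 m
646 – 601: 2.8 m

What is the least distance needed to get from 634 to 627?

4.7 m

Enumerating some paths:
634 - 659 - 604 - 627: 0.5+3.1+2.4 = 6
634 - 627: 4.7 = 4.7
The minimum is 4.7 m via 634 - 627.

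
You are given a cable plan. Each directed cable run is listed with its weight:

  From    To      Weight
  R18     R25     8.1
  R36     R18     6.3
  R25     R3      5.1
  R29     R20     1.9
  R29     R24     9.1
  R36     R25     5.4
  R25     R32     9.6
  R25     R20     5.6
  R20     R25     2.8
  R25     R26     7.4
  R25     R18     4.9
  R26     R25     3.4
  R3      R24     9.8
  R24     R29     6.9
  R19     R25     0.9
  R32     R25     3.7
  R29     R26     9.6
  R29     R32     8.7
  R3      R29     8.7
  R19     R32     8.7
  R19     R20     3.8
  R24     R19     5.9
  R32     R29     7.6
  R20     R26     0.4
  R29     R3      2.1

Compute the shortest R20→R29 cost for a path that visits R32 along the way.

20

Best R20 to R32: R20–R25–R32 costing 12.4
Best R32 to R29: R32–R29 costing 7.6
Total via R32: 12.4 + 7.6 = 20.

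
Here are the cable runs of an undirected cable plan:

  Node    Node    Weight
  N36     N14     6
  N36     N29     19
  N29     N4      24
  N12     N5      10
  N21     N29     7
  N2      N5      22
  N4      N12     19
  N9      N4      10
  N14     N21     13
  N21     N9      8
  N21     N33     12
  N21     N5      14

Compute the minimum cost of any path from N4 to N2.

51

Running Dijkstra from N4:
N4: 0
N9: 10  (via N4)
N21: 18  (via N9)
N12: 19  (via N4)
N29: 24  (via N4)
N5: 29  (via N12)
N33: 30  (via N21)
N14: 31  (via N21)
N36: 37  (via N14)
N2: 51  (via N5)
Shortest route: N4–N12–N5–N2 = 51.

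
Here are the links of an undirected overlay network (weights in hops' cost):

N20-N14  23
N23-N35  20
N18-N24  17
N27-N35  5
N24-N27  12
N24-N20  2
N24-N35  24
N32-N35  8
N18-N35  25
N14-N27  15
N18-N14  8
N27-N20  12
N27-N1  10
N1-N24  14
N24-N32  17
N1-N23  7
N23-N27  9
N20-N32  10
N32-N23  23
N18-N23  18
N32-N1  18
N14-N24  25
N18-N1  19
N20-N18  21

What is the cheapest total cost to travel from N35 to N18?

25 hops' cost

Shortest distances from N35:
N35: 0
N27: 5  (via N35)
N32: 8  (via N35)
N23: 14  (via N27)
N1: 15  (via N27)
N24: 17  (via N27)
N20: 17  (via N27)
N14: 20  (via N27)
N18: 25  (via N35)
Shortest route: N35 → N18 = 25 hops' cost.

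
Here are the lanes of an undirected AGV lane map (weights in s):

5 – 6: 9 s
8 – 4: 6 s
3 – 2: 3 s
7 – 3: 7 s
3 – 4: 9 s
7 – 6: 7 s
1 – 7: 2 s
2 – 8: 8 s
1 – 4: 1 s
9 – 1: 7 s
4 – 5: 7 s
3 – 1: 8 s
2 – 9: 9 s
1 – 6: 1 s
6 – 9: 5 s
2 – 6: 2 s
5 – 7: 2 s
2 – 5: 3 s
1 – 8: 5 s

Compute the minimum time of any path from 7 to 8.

7 s

Compare a few routes:
7 - 1 - 8: 2+5 = 7
7 - 6 - 1 - 8: 7+1+5 = 13
7 - 1 - 4 - 8: 2+1+6 = 9
The minimum is 7 s via 7 - 1 - 8.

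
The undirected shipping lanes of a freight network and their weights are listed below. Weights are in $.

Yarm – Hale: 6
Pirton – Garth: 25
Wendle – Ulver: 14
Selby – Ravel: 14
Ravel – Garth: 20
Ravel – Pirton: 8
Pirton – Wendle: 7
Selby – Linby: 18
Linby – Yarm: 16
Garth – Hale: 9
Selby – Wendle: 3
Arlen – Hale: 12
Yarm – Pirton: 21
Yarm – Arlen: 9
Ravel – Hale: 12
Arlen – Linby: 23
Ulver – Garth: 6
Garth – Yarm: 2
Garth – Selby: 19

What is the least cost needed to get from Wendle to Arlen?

$31

Shortest distances from Wendle:
Wendle: 0
Selby: 3  (via Wendle)
Pirton: 7  (via Wendle)
Ulver: 14  (via Wendle)
Ravel: 15  (via Pirton)
Garth: 20  (via Ulver)
Linby: 21  (via Selby)
Yarm: 22  (via Garth)
Hale: 27  (via Ravel)
Arlen: 31  (via Yarm)
Shortest route: Wendle → Ulver → Garth → Yarm → Arlen = $31.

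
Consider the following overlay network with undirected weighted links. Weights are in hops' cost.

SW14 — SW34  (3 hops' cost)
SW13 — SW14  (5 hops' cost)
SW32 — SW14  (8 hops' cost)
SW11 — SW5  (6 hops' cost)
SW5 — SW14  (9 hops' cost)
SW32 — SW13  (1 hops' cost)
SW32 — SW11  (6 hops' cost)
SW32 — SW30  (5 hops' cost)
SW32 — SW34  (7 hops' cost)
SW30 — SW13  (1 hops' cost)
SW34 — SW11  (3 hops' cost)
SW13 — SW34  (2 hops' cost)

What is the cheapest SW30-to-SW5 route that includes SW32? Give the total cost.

Best SW30 to SW32: SW30–SW13–SW32 costing 2
Shortest SW32→SW5: SW32–SW11–SW5 = 12
Total via SW32: 2 + 12 = 14 hops' cost.

14 hops' cost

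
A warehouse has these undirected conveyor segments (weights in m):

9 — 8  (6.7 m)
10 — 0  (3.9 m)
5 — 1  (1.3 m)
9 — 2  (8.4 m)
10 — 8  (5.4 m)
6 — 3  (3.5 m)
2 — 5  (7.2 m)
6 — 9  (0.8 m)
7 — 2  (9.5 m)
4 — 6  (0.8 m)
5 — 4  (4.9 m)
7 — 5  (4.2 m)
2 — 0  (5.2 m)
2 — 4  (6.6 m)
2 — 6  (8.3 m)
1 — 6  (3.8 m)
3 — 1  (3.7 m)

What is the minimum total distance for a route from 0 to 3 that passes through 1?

17.4 m

Best 0 to 1: 0 → 2 → 5 → 1 costing 13.7
Best 1 to 3: 1 → 3 costing 3.7
Total via 1: 13.7 + 3.7 = 17.4 m.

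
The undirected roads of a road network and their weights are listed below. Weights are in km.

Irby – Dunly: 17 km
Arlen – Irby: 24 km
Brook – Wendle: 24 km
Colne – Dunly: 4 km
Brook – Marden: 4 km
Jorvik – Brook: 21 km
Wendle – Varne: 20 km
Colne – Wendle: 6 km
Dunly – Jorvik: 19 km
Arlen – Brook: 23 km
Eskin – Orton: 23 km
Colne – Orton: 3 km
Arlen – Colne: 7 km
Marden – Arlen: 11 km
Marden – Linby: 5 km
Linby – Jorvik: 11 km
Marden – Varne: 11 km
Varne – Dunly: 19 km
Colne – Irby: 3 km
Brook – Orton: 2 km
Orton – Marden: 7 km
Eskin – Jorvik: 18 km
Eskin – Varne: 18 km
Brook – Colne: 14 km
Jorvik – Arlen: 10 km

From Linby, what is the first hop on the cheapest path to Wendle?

Marden

Candidate routes:
Linby → Marden → Brook → Orton → Colne → Wendle: 5+4+2+3+6 = 20
Linby → Marden → Orton → Colne → Wendle: 5+7+3+6 = 21
Cheapest is Linby → Marden → Brook → Orton → Colne → Wendle at 20 km.
So from Linby the first move is to Marden.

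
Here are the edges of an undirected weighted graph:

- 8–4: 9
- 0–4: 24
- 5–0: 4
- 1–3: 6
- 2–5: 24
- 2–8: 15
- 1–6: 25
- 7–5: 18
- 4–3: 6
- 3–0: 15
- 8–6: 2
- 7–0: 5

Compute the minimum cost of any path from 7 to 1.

Shortest distances from 7:
7: 0
0: 5  (via 7)
5: 9  (via 0)
3: 20  (via 0)
1: 26  (via 3)
Shortest route: 7–0–3–1 = 26.

26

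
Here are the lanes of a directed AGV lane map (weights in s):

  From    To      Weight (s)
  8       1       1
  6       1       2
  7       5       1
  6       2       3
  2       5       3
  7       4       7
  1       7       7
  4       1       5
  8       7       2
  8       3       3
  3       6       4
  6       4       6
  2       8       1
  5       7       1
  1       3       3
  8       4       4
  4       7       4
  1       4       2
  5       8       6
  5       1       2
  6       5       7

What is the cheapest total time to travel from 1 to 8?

Shortest distances from 1:
1: 0
4: 2  (via 1)
3: 3  (via 1)
7: 6  (via 4)
5: 7  (via 7)
6: 7  (via 3)
2: 10  (via 6)
8: 11  (via 2)
Shortest route: 1–3–6–2–8 = 11 s.

11 s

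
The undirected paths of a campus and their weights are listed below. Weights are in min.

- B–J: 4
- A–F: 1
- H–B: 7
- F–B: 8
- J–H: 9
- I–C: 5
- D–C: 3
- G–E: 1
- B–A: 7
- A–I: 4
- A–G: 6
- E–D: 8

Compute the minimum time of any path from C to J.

20 min

Candidate routes:
C → D → E → G → A → B → J: 3+8+1+6+7+4 = 29
C → D → E → G → A → F → B → J: 3+8+1+6+1+8+4 = 31
C → I → A → B → J: 5+4+7+4 = 20
C → I → A → F → B → J: 5+4+1+8+4 = 22
The minimum is 20 min via C → I → A → B → J.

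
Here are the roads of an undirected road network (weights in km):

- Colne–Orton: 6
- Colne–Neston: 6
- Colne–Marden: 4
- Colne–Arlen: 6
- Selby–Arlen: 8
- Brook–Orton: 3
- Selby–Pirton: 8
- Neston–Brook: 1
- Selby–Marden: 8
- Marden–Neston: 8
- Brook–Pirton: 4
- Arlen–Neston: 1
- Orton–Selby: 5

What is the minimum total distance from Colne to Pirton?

11 km

Settle nodes by increasing distance from Colne:
Colne: 0
Marden: 4  (via Colne)
Neston: 6  (via Colne)
Orton: 6  (via Colne)
Arlen: 6  (via Colne)
Brook: 7  (via Neston)
Pirton: 11  (via Brook)
Shortest route: Colne–Neston–Brook–Pirton = 11 km.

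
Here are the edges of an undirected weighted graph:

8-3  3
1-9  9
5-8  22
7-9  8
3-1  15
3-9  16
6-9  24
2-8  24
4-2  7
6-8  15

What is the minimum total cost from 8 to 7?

27

Compare a few routes:
8–3–9–7: 3+16+8 = 27
8–3–1–9–7: 3+15+9+8 = 35
8–6–9–7: 15+24+8 = 47
Cheapest is 8–3–9–7 at 27.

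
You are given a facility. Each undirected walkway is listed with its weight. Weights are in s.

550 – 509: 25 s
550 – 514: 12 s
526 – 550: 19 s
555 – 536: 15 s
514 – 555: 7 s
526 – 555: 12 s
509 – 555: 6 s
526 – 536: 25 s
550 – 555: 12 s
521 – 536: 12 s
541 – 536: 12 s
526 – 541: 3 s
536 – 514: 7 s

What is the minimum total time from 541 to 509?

Candidate routes:
541 - 536 - 514 - 555 - 509: 12+7+7+6 = 32
541 - 526 - 550 - 555 - 509: 3+19+12+6 = 40
541 - 526 - 555 - 509: 3+12+6 = 21
541 - 536 - 555 - 509: 12+15+6 = 33
Cheapest is 541 - 526 - 555 - 509 at 21 s.

21 s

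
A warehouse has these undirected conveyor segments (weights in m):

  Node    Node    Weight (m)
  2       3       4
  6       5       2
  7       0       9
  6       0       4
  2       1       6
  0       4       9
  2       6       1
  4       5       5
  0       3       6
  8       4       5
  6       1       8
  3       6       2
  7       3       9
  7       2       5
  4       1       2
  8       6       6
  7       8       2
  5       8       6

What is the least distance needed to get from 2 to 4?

Enumerating some paths:
2 - 6 - 5 - 4: 1+2+5 = 8
2 - 6 - 8 - 4: 1+6+5 = 12
2 - 6 - 1 - 4: 1+8+2 = 11
The minimum is 8 m via 2 - 6 - 5 - 4.

8 m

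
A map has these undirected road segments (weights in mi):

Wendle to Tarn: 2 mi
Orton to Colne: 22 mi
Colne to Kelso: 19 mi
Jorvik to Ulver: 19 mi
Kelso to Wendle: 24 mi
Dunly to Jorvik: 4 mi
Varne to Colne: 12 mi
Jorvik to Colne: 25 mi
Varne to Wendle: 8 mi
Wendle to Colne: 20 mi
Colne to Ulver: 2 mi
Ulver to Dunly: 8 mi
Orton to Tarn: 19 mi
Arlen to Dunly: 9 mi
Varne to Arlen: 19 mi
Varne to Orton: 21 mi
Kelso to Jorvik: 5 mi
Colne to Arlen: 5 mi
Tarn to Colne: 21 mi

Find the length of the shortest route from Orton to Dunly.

32 mi

Settle nodes by increasing distance from Orton:
Orton: 0
Tarn: 19  (via Orton)
Wendle: 21  (via Tarn)
Varne: 21  (via Orton)
Colne: 22  (via Orton)
Ulver: 24  (via Colne)
Arlen: 27  (via Colne)
Dunly: 32  (via Ulver)
Shortest route: Orton → Colne → Ulver → Dunly = 32 mi.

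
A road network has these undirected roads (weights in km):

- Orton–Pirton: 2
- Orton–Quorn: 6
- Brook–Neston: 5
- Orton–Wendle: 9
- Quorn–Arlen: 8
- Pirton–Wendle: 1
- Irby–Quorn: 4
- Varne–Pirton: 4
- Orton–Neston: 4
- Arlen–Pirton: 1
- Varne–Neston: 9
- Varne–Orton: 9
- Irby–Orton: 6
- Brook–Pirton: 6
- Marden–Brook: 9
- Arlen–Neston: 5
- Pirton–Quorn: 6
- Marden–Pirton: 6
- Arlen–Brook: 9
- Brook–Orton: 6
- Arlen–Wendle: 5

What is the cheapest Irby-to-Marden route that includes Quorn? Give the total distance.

Shortest Irby→Quorn: Irby → Quorn = 4
Shortest Quorn→Marden: Quorn → Pirton → Marden = 12
Total via Quorn: 4 + 12 = 16 km.

16 km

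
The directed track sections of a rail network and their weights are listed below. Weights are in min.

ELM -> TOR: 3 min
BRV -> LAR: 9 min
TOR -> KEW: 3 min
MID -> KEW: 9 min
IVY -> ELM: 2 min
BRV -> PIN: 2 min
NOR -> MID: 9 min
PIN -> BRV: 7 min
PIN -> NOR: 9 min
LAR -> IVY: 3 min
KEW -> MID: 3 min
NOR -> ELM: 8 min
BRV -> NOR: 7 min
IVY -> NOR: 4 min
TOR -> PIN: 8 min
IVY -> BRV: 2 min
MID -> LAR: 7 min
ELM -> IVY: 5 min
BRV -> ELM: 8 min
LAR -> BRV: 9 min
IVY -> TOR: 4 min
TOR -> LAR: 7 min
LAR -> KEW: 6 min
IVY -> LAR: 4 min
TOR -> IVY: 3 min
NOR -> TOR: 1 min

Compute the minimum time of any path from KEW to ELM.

Running Dijkstra from KEW:
KEW: 0
MID: 3  (via KEW)
LAR: 10  (via MID)
IVY: 13  (via LAR)
ELM: 15  (via IVY)
Shortest route: KEW–MID–LAR–IVY–ELM = 15 min.

15 min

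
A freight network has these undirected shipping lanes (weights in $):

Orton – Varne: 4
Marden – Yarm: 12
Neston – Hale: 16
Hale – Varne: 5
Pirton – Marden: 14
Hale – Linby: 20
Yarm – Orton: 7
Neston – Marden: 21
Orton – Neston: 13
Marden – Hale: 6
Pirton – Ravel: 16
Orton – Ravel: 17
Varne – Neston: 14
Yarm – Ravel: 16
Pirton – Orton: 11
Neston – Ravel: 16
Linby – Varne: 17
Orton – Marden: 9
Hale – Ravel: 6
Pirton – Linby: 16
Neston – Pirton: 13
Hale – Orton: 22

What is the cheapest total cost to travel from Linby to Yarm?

Candidate routes:
Linby - Pirton - Orton - Yarm: 16+11+7 = 34
Linby - Varne - Orton - Yarm: 17+4+7 = 28
Linby - Hale - Varne - Orton - Yarm: 20+5+4+7 = 36
Cheapest is Linby - Varne - Orton - Yarm at $28.

$28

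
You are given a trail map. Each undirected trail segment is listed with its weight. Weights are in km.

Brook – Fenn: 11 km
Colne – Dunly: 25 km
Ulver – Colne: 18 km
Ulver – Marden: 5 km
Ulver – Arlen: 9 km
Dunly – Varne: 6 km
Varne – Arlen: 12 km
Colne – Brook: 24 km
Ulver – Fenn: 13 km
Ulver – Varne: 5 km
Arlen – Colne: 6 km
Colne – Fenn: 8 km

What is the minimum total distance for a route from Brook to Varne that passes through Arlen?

37 km

Best Brook to Arlen: Brook → Fenn → Colne → Arlen costing 25
Shortest Arlen→Varne: Arlen → Varne = 12
Total via Arlen: 25 + 12 = 37 km.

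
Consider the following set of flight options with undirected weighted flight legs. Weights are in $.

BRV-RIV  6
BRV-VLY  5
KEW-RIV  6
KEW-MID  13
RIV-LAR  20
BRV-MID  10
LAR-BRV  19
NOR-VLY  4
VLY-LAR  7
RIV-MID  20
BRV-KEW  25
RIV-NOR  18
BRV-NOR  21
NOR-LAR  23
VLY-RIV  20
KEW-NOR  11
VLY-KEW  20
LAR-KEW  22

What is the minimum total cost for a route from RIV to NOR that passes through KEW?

$17

Best RIV to KEW: RIV–KEW costing 6
Shortest KEW→NOR: KEW–NOR = 11
Total via KEW: 6 + 11 = $17.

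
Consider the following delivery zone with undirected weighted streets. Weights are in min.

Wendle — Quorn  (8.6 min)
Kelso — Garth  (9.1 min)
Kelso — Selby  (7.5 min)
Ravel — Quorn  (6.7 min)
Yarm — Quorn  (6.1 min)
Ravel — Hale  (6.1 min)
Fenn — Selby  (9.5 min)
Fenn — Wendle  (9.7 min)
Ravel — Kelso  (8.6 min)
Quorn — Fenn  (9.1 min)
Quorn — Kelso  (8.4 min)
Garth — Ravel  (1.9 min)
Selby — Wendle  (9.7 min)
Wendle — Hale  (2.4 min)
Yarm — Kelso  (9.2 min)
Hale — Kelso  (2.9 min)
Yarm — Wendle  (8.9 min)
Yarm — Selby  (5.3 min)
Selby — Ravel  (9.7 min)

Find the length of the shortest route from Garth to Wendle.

Running Dijkstra from Garth:
Garth: 0
Ravel: 1.9  (via Garth)
Hale: 8  (via Ravel)
Quorn: 8.6  (via Ravel)
Kelso: 9.1  (via Garth)
Wendle: 10.4  (via Hale)
Shortest route: Garth → Ravel → Hale → Wendle = 10.4 min.

10.4 min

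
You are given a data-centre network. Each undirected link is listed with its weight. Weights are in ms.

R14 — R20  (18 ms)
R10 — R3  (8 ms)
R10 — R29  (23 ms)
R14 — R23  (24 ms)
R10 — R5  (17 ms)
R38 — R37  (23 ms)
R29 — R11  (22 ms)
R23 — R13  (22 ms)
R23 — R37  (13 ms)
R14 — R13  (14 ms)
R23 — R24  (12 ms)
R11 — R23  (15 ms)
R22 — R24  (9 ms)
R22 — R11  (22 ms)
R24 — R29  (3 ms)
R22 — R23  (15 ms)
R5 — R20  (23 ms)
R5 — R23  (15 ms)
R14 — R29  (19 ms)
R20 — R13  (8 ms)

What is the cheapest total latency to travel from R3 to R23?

Candidate routes:
R3–R10–R29–R24–R22–R23: 8+23+3+9+15 = 58
R3–R10–R29–R11–R23: 8+23+22+15 = 68
R3–R10–R5–R23: 8+17+15 = 40
R3–R10–R29–R24–R23: 8+23+3+12 = 46
Cheapest is R3–R10–R5–R23 at 40 ms.

40 ms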